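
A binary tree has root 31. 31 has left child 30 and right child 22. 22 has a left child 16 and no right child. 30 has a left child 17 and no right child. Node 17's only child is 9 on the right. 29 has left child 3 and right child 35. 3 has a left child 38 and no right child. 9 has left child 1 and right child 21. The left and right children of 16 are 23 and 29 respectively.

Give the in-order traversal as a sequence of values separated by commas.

In-order visits the left subtree, then the node, then the right subtree.
At 31: go left to 30.
  At 30: go left to 17.
    At 17: no left child.
    Visit 17.
    At 17: go right to 9.
      At 9: go left to 1.
        1 is a leaf — visit 1.
      Visit 9.
      At 9: go right to 21.
        21 is a leaf — visit 21.
  Visit 30.
  At 30: no right child.
Visit 31.
At 31: go right to 22.
  At 22: go left to 16.
    At 16: go left to 23.
      23 is a leaf — visit 23.
    Visit 16.
    At 16: go right to 29.
      At 29: go left to 3.
        At 3: go left to 38.
          38 is a leaf — visit 38.
        Visit 3.
        At 3: no right child.
      Visit 29.
      At 29: go right to 35.
        35 is a leaf — visit 35.
  Visit 22.
  At 22: no right child.

17, 1, 9, 21, 30, 31, 23, 16, 38, 3, 29, 35, 22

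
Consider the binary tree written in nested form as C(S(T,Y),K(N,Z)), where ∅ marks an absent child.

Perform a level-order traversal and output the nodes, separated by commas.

Level-order visits nodes level by level from the root, left to right within each level.
Level 0: C
Level 1: S, K
Level 2: T, Y, N, Z

C, S, K, T, Y, N, Z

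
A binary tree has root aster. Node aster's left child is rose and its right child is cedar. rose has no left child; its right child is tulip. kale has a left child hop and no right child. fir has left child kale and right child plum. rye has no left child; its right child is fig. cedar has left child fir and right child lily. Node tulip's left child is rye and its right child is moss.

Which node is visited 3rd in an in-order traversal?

fig

In-order visits the left subtree, then the node, then the right subtree.
At aster: go left to rose.
  At rose: no left child.
  Visit rose.
  At rose: go right to tulip.
    At tulip: go left to rye.
      At rye: no left child.
      Visit rye.
      At rye: go right to fig.
        fig is a leaf — visit fig.
    Visit tulip.
    At tulip: go right to moss.
      moss is a leaf — visit moss.
Visit aster.
At aster: go right to cedar.
  At cedar: go left to fir.
    At fir: go left to kale.
      At kale: go left to hop.
        hop is a leaf — visit hop.
      Visit kale.
      At kale: no right child.
    Visit fir.
    At fir: go right to plum.
      plum is a leaf — visit plum.
  Visit cedar.
  At cedar: go right to lily.
    lily is a leaf — visit lily.
Full in-order sequence: rose, rye, fig, tulip, moss, aster, hop, kale, fir, plum, cedar, lily.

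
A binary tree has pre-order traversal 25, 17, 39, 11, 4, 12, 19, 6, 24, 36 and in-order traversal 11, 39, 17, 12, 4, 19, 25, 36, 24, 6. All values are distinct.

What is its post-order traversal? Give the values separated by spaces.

11 39 12 19 4 17 36 24 6 25

The first element of pre-order is the root; it splits in-order into left and right subtrees.
Root 25: left subtree has 6 nodes {11, 39, 17, 12, 4, 19}, right has 3 {36, 24, 6}.
  Root 17: left subtree has 2 nodes {11, 39}, right has 3 {12, 4, 19}.
    Root 39: left subtree has 1 node {11}, right has 0 { }.
    Root 4: left subtree has 1 node {12}, right has 1 {19}.
  Root 6: left subtree has 2 nodes {36, 24}, right has 0 { }.
    Root 24: left subtree has 1 node {36}, right has 0 { }.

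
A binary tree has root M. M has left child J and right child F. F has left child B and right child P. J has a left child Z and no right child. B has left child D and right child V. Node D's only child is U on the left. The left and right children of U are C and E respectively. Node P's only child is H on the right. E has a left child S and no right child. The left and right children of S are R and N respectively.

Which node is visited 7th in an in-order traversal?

S

In-order visits the left subtree, then the node, then the right subtree.
At M: go left to J.
  At J: go left to Z.
    Z is a leaf — visit Z.
  Visit J.
  At J: no right child.
Visit M.
At M: go right to F.
  At F: go left to B.
    At B: go left to D.
      At D: go left to U.
        At U: go left to C.
          C is a leaf — visit C.
        Visit U.
        At U: go right to E.
          At E: go left to S.
            At S: go left to R.
              R is a leaf — visit R.
            Visit S.
            At S: go right to N.
              N is a leaf — visit N.
          Visit E.
          At E: no right child.
      Visit D.
      At D: no right child.
    Visit B.
    At B: go right to V.
      V is a leaf — visit V.
  Visit F.
  At F: go right to P.
    At P: no left child.
    Visit P.
    At P: go right to H.
      H is a leaf — visit H.
Full in-order sequence: Z, J, M, C, U, R, S, N, E, D, B, V, F, P, H.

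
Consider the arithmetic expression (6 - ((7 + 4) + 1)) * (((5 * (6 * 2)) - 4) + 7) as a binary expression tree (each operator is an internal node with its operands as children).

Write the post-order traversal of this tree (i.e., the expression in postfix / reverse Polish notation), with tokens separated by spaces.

Post-order on an expression tree gives postfix notation: for each operator, emit left operand, right operand, then the operator.

6 7 4 + 1 + - 5 6 2 * * 4 - 7 + *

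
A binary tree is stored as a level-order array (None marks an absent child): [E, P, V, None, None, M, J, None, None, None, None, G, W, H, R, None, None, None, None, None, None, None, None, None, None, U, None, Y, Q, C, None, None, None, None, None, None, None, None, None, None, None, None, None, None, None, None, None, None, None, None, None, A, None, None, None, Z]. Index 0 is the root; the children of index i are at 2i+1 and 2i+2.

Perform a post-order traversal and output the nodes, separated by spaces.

Post-order visits the left subtree, then the right subtree, then the node.
At E: go left to P.
  P is a leaf — visit P.
At E: go right to V.
  At V: go left to M.
    At M: go left to G.
      G is a leaf — visit G.
    At M: go right to W.
      At W: go left to U.
        At U: go left to A.
          A is a leaf — visit A.
        At U: no right child.
        Visit U.
      At W: no right child.
      Visit W.
    Visit M.
  At V: go right to J.
    At J: go left to H.
      At H: go left to Y.
        At Y: go left to Z.
          Z is a leaf — visit Z.
        At Y: no right child.
        Visit Y.
      At H: go right to Q.
        Q is a leaf — visit Q.
      Visit H.
    At J: go right to R.
      At R: go left to C.
        C is a leaf — visit C.
      At R: no right child.
      Visit R.
    Visit J.
  Visit V.
Visit E.

P G A U W M Z Y Q H C R J V E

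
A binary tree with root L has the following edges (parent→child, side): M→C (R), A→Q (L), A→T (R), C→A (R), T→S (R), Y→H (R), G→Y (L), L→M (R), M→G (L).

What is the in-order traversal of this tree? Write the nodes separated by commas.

In-order visits the left subtree, then the node, then the right subtree.
At L: no left child.
Visit L.
At L: go right to M.
  At M: go left to G.
    At G: go left to Y.
      At Y: no left child.
      Visit Y.
      At Y: go right to H.
        H is a leaf — visit H.
    Visit G.
    At G: no right child.
  Visit M.
  At M: go right to C.
    At C: no left child.
    Visit C.
    At C: go right to A.
      At A: go left to Q.
        Q is a leaf — visit Q.
      Visit A.
      At A: go right to T.
        At T: no left child.
        Visit T.
        At T: go right to S.
          S is a leaf — visit S.

L, Y, H, G, M, C, Q, A, T, S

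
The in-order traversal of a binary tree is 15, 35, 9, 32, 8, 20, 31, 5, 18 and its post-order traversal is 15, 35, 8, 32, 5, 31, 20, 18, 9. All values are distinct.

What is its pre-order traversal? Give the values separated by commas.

The last element of post-order is the root; it splits in-order into left and right subtrees.
Root 9: left subtree has 2 nodes {15, 35}, right has 6 {32, 8, 20, 31, 5, 18}.
  Root 35: left subtree has 1 node {15}, right has 0 { }.
  Root 18: left subtree has 5 nodes {32, 8, 20, 31, 5}, right has 0 { }.
    Root 20: left subtree has 2 nodes {32, 8}, right has 2 {31, 5}.
      Root 32: left subtree has 0 nodes { }, right has 1 {8}.
      Root 31: left subtree has 0 nodes { }, right has 1 {5}.

9, 35, 15, 18, 20, 32, 8, 31, 5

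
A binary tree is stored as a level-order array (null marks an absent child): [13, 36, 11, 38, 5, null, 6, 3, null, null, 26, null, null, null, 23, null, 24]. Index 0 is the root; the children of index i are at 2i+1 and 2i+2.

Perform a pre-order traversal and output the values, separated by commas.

Pre-order visits the node, then its left subtree, then its right subtree.
Visit 13.
At 13: go left to 36.
  Visit 36.
  At 36: go left to 38.
    Visit 38.
    At 38: go left to 3.
      Visit 3.
      At 3: no left child.
      At 3: go right to 24.
        24 is a leaf — visit 24.
    At 38: no right child.
  At 36: go right to 5.
    Visit 5.
    At 5: no left child.
    At 5: go right to 26.
      26 is a leaf — visit 26.
At 13: go right to 11.
  Visit 11.
  At 11: no left child.
  At 11: go right to 6.
    Visit 6.
    At 6: no left child.
    At 6: go right to 23.
      23 is a leaf — visit 23.

13, 36, 38, 3, 24, 5, 26, 11, 6, 23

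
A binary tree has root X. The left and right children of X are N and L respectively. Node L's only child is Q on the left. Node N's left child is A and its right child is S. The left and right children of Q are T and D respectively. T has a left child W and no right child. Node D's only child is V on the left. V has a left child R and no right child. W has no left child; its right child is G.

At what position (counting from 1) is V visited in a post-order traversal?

Post-order visits the left subtree, then the right subtree, then the node.
At X: go left to N.
  At N: go left to A.
    A is a leaf — visit A.
  At N: go right to S.
    S is a leaf — visit S.
  Visit N.
At X: go right to L.
  At L: go left to Q.
    At Q: go left to T.
      At T: go left to W.
        At W: no left child.
        At W: go right to G.
          G is a leaf — visit G.
        Visit W.
      At T: no right child.
      Visit T.
    At Q: go right to D.
      At D: go left to V.
        At V: go left to R.
          R is a leaf — visit R.
        At V: no right child.
        Visit V.
      At D: no right child.
      Visit D.
    Visit Q.
  At L: no right child.
  Visit L.
Visit X.
Full post-order sequence: A, S, N, G, W, T, R, V, D, Q, L, X.

8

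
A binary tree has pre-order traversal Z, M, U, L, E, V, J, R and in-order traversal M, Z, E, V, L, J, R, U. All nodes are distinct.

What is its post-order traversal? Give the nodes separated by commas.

The first element of pre-order is the root; it splits in-order into left and right subtrees.
Root Z: left subtree has 1 node {M}, right has 6 {E, V, L, J, R, U}.
  Root U: left subtree has 5 nodes {E, V, L, J, R}, right has 0 { }.
    Root L: left subtree has 2 nodes {E, V}, right has 2 {J, R}.
      Root E: left subtree has 0 nodes { }, right has 1 {V}.
      Root J: left subtree has 0 nodes { }, right has 1 {R}.

M, V, E, R, J, L, U, Z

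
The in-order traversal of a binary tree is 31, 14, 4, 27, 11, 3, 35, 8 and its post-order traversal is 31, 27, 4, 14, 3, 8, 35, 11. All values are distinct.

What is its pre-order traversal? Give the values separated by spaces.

11 14 31 4 27 35 3 8

The last element of post-order is the root; it splits in-order into left and right subtrees.
Root 11: left subtree has 4 nodes {31, 14, 4, 27}, right has 3 {3, 35, 8}.
  Root 14: left subtree has 1 node {31}, right has 2 {4, 27}.
    Root 4: left subtree has 0 nodes { }, right has 1 {27}.
  Root 35: left subtree has 1 node {3}, right has 1 {8}.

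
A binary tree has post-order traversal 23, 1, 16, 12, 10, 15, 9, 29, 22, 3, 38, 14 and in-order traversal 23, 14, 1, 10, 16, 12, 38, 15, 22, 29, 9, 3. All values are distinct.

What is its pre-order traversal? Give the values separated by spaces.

The last element of post-order is the root; it splits in-order into left and right subtrees.
Root 14: left subtree has 1 node {23}, right has 10 {1, 10, 16, 12, 38, 15, 22, 29, 9, 3}.
  Root 38: left subtree has 4 nodes {1, 10, 16, 12}, right has 5 {15, 22, 29, 9, 3}.
    Root 10: left subtree has 1 node {1}, right has 2 {16, 12}.
      Root 12: left subtree has 1 node {16}, right has 0 { }.
    Root 3: left subtree has 4 nodes {15, 22, 29, 9}, right has 0 { }.
      Root 22: left subtree has 1 node {15}, right has 2 {29, 9}.
        Root 29: left subtree has 0 nodes { }, right has 1 {9}.

14 23 38 10 1 12 16 3 22 15 29 9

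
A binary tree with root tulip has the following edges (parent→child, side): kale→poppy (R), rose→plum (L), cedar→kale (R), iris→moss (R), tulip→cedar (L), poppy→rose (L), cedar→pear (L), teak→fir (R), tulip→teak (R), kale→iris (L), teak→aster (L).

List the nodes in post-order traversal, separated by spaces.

Post-order visits the left subtree, then the right subtree, then the node.
At tulip: go left to cedar.
  At cedar: go left to pear.
    pear is a leaf — visit pear.
  At cedar: go right to kale.
    At kale: go left to iris.
      At iris: no left child.
      At iris: go right to moss.
        moss is a leaf — visit moss.
      Visit iris.
    At kale: go right to poppy.
      At poppy: go left to rose.
        At rose: go left to plum.
          plum is a leaf — visit plum.
        At rose: no right child.
        Visit rose.
      At poppy: no right child.
      Visit poppy.
    Visit kale.
  Visit cedar.
At tulip: go right to teak.
  At teak: go left to aster.
    aster is a leaf — visit aster.
  At teak: go right to fir.
    fir is a leaf — visit fir.
  Visit teak.
Visit tulip.

pear moss iris plum rose poppy kale cedar aster fir teak tulip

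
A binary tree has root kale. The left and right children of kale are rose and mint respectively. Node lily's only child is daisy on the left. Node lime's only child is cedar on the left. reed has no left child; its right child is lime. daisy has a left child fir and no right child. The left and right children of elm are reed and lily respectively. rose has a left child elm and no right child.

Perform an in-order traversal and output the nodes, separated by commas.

In-order visits the left subtree, then the node, then the right subtree.
At kale: go left to rose.
  At rose: go left to elm.
    At elm: go left to reed.
      At reed: no left child.
      Visit reed.
      At reed: go right to lime.
        At lime: go left to cedar.
          cedar is a leaf — visit cedar.
        Visit lime.
        At lime: no right child.
    Visit elm.
    At elm: go right to lily.
      At lily: go left to daisy.
        At daisy: go left to fir.
          fir is a leaf — visit fir.
        Visit daisy.
        At daisy: no right child.
      Visit lily.
      At lily: no right child.
  Visit rose.
  At rose: no right child.
Visit kale.
At kale: go right to mint.
  mint is a leaf — visit mint.

reed, cedar, lime, elm, fir, daisy, lily, rose, kale, mint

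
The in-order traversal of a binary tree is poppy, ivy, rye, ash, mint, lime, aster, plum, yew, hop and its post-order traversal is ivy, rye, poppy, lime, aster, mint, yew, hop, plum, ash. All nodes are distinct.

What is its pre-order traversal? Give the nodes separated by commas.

The last element of post-order is the root; it splits in-order into left and right subtrees.
Root ash: left subtree has 3 nodes {poppy, ivy, rye}, right has 6 {mint, lime, aster, plum, yew, hop}.
  Root poppy: left subtree has 0 nodes { }, right has 2 {ivy, rye}.
    Root rye: left subtree has 1 node {ivy}, right has 0 { }.
  Root plum: left subtree has 3 nodes {mint, lime, aster}, right has 2 {yew, hop}.
    Root mint: left subtree has 0 nodes { }, right has 2 {lime, aster}.
      Root aster: left subtree has 1 node {lime}, right has 0 { }.
    Root hop: left subtree has 1 node {yew}, right has 0 { }.

ash, poppy, rye, ivy, plum, mint, aster, lime, hop, yew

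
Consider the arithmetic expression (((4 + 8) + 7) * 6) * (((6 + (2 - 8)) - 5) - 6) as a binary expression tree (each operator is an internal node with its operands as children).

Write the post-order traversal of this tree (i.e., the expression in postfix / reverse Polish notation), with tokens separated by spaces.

Post-order on an expression tree gives postfix notation: for each operator, emit left operand, right operand, then the operator.

4 8 + 7 + 6 * 6 2 8 - + 5 - 6 - *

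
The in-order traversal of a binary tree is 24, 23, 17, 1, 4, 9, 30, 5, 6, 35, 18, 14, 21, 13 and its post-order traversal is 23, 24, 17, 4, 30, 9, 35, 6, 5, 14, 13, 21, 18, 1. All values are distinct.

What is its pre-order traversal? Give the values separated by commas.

1, 17, 24, 23, 18, 5, 9, 4, 30, 6, 35, 21, 14, 13

The last element of post-order is the root; it splits in-order into left and right subtrees.
Root 1: left subtree has 3 nodes {24, 23, 17}, right has 10 {4, 9, 30, 5, 6, 35, 18, 14, 21, 13}.
  Root 17: left subtree has 2 nodes {24, 23}, right has 0 { }.
    Root 24: left subtree has 0 nodes { }, right has 1 {23}.
  Root 18: left subtree has 6 nodes {4, 9, 30, 5, 6, 35}, right has 3 {14, 21, 13}.
    Root 5: left subtree has 3 nodes {4, 9, 30}, right has 2 {6, 35}.
      Root 9: left subtree has 1 node {4}, right has 1 {30}.
      Root 6: left subtree has 0 nodes { }, right has 1 {35}.
    Root 21: left subtree has 1 node {14}, right has 1 {13}.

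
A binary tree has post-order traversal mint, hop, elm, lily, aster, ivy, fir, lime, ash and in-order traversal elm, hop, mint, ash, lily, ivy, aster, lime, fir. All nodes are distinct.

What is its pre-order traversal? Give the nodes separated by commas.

ash, elm, hop, mint, lime, ivy, lily, aster, fir

The last element of post-order is the root; it splits in-order into left and right subtrees.
Root ash: left subtree has 3 nodes {elm, hop, mint}, right has 5 {lily, ivy, aster, lime, fir}.
  Root elm: left subtree has 0 nodes { }, right has 2 {hop, mint}.
    Root hop: left subtree has 0 nodes { }, right has 1 {mint}.
  Root lime: left subtree has 3 nodes {lily, ivy, aster}, right has 1 {fir}.
    Root ivy: left subtree has 1 node {lily}, right has 1 {aster}.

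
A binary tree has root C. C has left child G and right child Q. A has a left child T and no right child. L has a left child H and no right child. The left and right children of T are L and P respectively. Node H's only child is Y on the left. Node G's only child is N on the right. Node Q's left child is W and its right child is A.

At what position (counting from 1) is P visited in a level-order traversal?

9

Level-order visits nodes level by level from the root, left to right within each level.
Level 0: C
Level 1: G, Q
Level 2: N, W, A
Level 3: T
Level 4: L, P
Level 5: H
Level 6: Y
Full level-order sequence: C, G, Q, N, W, A, T, L, P, H, Y.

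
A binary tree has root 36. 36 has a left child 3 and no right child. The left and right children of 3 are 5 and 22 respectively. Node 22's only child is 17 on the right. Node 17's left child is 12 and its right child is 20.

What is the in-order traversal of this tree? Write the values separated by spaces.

5 3 22 12 17 20 36

In-order visits the left subtree, then the node, then the right subtree.
At 36: go left to 3.
  At 3: go left to 5.
    5 is a leaf — visit 5.
  Visit 3.
  At 3: go right to 22.
    At 22: no left child.
    Visit 22.
    At 22: go right to 17.
      At 17: go left to 12.
        12 is a leaf — visit 12.
      Visit 17.
      At 17: go right to 20.
        20 is a leaf — visit 20.
Visit 36.
At 36: no right child.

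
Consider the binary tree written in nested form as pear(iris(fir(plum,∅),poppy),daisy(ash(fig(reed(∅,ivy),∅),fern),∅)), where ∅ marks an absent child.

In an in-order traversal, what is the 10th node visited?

In-order visits the left subtree, then the node, then the right subtree.
At pear: go left to iris.
  At iris: go left to fir.
    At fir: go left to plum.
      plum is a leaf — visit plum.
    Visit fir.
    At fir: no right child.
  Visit iris.
  At iris: go right to poppy.
    poppy is a leaf — visit poppy.
Visit pear.
At pear: go right to daisy.
  At daisy: go left to ash.
    At ash: go left to fig.
      At fig: go left to reed.
        At reed: no left child.
        Visit reed.
        At reed: go right to ivy.
          ivy is a leaf — visit ivy.
      Visit fig.
      At fig: no right child.
    Visit ash.
    At ash: go right to fern.
      fern is a leaf — visit fern.
  Visit daisy.
  At daisy: no right child.
Full in-order sequence: plum, fir, iris, poppy, pear, reed, ivy, fig, ash, fern, daisy.

fern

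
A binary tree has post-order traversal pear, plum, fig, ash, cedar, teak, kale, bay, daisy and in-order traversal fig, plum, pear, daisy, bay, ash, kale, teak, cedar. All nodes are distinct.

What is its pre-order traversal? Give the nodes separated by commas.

daisy, fig, plum, pear, bay, kale, ash, teak, cedar

The last element of post-order is the root; it splits in-order into left and right subtrees.
Root daisy: left subtree has 3 nodes {fig, plum, pear}, right has 5 {bay, ash, kale, teak, cedar}.
  Root fig: left subtree has 0 nodes { }, right has 2 {plum, pear}.
    Root plum: left subtree has 0 nodes { }, right has 1 {pear}.
  Root bay: left subtree has 0 nodes { }, right has 4 {ash, kale, teak, cedar}.
    Root kale: left subtree has 1 node {ash}, right has 2 {teak, cedar}.
      Root teak: left subtree has 0 nodes { }, right has 1 {cedar}.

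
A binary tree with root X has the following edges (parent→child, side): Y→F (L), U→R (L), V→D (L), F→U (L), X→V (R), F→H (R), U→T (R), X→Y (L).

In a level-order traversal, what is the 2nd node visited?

Y

Level-order visits nodes level by level from the root, left to right within each level.
Level 0: X
Level 1: Y, V
Level 2: F, D
Level 3: U, H
Level 4: R, T
Full level-order sequence: X, Y, V, F, D, U, H, R, T.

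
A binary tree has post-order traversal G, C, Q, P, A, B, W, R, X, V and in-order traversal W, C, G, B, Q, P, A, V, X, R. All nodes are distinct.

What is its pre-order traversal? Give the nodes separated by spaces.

The last element of post-order is the root; it splits in-order into left and right subtrees.
Root V: left subtree has 7 nodes {W, C, G, B, Q, P, A}, right has 2 {X, R}.
  Root W: left subtree has 0 nodes { }, right has 6 {C, G, B, Q, P, A}.
    Root B: left subtree has 2 nodes {C, G}, right has 3 {Q, P, A}.
      Root C: left subtree has 0 nodes { }, right has 1 {G}.
      Root A: left subtree has 2 nodes {Q, P}, right has 0 { }.
        Root P: left subtree has 1 node {Q}, right has 0 { }.
  Root X: left subtree has 0 nodes { }, right has 1 {R}.

V W B C G A P Q X R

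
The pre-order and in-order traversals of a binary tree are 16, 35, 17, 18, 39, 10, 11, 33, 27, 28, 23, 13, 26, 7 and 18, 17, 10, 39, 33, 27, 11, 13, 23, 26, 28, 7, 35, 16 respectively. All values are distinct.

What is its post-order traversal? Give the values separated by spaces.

The first element of pre-order is the root; it splits in-order into left and right subtrees.
Root 16: left subtree has 13 nodes {18, 17, 10, 39, 33, 27, 11, 13, 23, 26, 28, 7, 35}, right has 0 { }.
  Root 35: left subtree has 12 nodes {18, 17, 10, 39, 33, 27, 11, 13, 23, 26, 28, 7}, right has 0 { }.
    Root 17: left subtree has 1 node {18}, right has 10 {10, 39, 33, 27, 11, 13, 23, 26, 28, 7}.
      Root 39: left subtree has 1 node {10}, right has 8 {33, 27, 11, 13, 23, 26, 28, 7}.
        Root 11: left subtree has 2 nodes {33, 27}, right has 5 {13, 23, 26, 28, 7}.
          Root 33: left subtree has 0 nodes { }, right has 1 {27}.
          Root 28: left subtree has 3 nodes {13, 23, 26}, right has 1 {7}.
            Root 23: left subtree has 1 node {13}, right has 1 {26}.

18 10 27 33 13 26 23 7 28 11 39 17 35 16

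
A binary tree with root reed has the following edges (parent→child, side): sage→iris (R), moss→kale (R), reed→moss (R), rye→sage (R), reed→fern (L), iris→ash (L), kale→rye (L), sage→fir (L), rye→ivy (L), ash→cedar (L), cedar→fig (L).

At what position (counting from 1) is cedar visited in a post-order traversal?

5

Post-order visits the left subtree, then the right subtree, then the node.
At reed: go left to fern.
  fern is a leaf — visit fern.
At reed: go right to moss.
  At moss: no left child.
  At moss: go right to kale.
    At kale: go left to rye.
      At rye: go left to ivy.
        ivy is a leaf — visit ivy.
      At rye: go right to sage.
        At sage: go left to fir.
          fir is a leaf — visit fir.
        At sage: go right to iris.
          At iris: go left to ash.
            At ash: go left to cedar.
              At cedar: go left to fig.
                fig is a leaf — visit fig.
              At cedar: no right child.
              Visit cedar.
            At ash: no right child.
            Visit ash.
          At iris: no right child.
          Visit iris.
        Visit sage.
      Visit rye.
    At kale: no right child.
    Visit kale.
  Visit moss.
Visit reed.
Full post-order sequence: fern, ivy, fir, fig, cedar, ash, iris, sage, rye, kale, moss, reed.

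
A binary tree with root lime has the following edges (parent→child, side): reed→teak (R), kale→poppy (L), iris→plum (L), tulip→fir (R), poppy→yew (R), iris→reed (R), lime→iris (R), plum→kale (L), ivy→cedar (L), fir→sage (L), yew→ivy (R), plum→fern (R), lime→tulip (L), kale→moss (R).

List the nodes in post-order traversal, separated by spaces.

sage fir tulip cedar ivy yew poppy moss kale fern plum teak reed iris lime

Post-order visits the left subtree, then the right subtree, then the node.
At lime: go left to tulip.
  At tulip: no left child.
  At tulip: go right to fir.
    At fir: go left to sage.
      sage is a leaf — visit sage.
    At fir: no right child.
    Visit fir.
  Visit tulip.
At lime: go right to iris.
  At iris: go left to plum.
    At plum: go left to kale.
      At kale: go left to poppy.
        At poppy: no left child.
        At poppy: go right to yew.
          At yew: no left child.
          At yew: go right to ivy.
            At ivy: go left to cedar.
              cedar is a leaf — visit cedar.
            At ivy: no right child.
            Visit ivy.
          Visit yew.
        Visit poppy.
      At kale: go right to moss.
        moss is a leaf — visit moss.
      Visit kale.
    At plum: go right to fern.
      fern is a leaf — visit fern.
    Visit plum.
  At iris: go right to reed.
    At reed: no left child.
    At reed: go right to teak.
      teak is a leaf — visit teak.
    Visit reed.
  Visit iris.
Visit lime.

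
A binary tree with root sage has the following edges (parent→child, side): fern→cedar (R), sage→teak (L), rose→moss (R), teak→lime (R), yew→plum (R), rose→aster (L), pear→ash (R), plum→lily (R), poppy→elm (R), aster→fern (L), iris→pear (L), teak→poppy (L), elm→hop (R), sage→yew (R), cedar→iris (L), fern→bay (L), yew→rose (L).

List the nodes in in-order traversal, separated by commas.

In-order visits the left subtree, then the node, then the right subtree.
At sage: go left to teak.
  At teak: go left to poppy.
    At poppy: no left child.
    Visit poppy.
    At poppy: go right to elm.
      At elm: no left child.
      Visit elm.
      At elm: go right to hop.
        hop is a leaf — visit hop.
  Visit teak.
  At teak: go right to lime.
    lime is a leaf — visit lime.
Visit sage.
At sage: go right to yew.
  At yew: go left to rose.
    At rose: go left to aster.
      At aster: go left to fern.
        At fern: go left to bay.
          bay is a leaf — visit bay.
        Visit fern.
        At fern: go right to cedar.
          At cedar: go left to iris.
            At iris: go left to pear.
              At pear: no left child.
              Visit pear.
              At pear: go right to ash.
                ash is a leaf — visit ash.
            Visit iris.
            At iris: no right child.
          Visit cedar.
          At cedar: no right child.
      Visit aster.
      At aster: no right child.
    Visit rose.
    At rose: go right to moss.
      moss is a leaf — visit moss.
  Visit yew.
  At yew: go right to plum.
    At plum: no left child.
    Visit plum.
    At plum: go right to lily.
      lily is a leaf — visit lily.

poppy, elm, hop, teak, lime, sage, bay, fern, pear, ash, iris, cedar, aster, rose, moss, yew, plum, lily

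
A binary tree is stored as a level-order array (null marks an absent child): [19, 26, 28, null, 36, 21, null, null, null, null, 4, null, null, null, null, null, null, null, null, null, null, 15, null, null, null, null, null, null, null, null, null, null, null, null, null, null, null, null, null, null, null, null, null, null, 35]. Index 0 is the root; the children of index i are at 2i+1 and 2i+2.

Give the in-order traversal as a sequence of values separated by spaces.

In-order visits the left subtree, then the node, then the right subtree.
At 19: go left to 26.
  At 26: no left child.
  Visit 26.
  At 26: go right to 36.
    At 36: no left child.
    Visit 36.
    At 36: go right to 4.
      At 4: go left to 15.
        At 15: no left child.
        Visit 15.
        At 15: go right to 35.
          35 is a leaf — visit 35.
      Visit 4.
      At 4: no right child.
Visit 19.
At 19: go right to 28.
  At 28: go left to 21.
    21 is a leaf — visit 21.
  Visit 28.
  At 28: no right child.

26 36 15 35 4 19 21 28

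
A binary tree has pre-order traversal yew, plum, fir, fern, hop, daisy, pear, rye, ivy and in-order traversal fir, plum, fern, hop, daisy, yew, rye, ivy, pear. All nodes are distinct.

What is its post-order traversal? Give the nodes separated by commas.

The first element of pre-order is the root; it splits in-order into left and right subtrees.
Root yew: left subtree has 5 nodes {fir, plum, fern, hop, daisy}, right has 3 {rye, ivy, pear}.
  Root plum: left subtree has 1 node {fir}, right has 3 {fern, hop, daisy}.
    Root fern: left subtree has 0 nodes { }, right has 2 {hop, daisy}.
      Root hop: left subtree has 0 nodes { }, right has 1 {daisy}.
  Root pear: left subtree has 2 nodes {rye, ivy}, right has 0 { }.
    Root rye: left subtree has 0 nodes { }, right has 1 {ivy}.

fir, daisy, hop, fern, plum, ivy, rye, pear, yew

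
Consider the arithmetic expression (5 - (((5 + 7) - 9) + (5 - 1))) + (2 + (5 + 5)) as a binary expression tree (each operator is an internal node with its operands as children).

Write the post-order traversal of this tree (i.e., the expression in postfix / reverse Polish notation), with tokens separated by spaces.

5 5 7 + 9 - 5 1 - + - 2 5 5 + + +

Post-order on an expression tree gives postfix notation: for each operator, emit left operand, right operand, then the operator.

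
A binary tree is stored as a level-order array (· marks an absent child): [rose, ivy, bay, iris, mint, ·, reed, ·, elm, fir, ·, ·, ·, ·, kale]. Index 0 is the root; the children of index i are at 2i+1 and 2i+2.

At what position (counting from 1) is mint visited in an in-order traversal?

5

In-order visits the left subtree, then the node, then the right subtree.
At rose: go left to ivy.
  At ivy: go left to iris.
    At iris: no left child.
    Visit iris.
    At iris: go right to elm.
      elm is a leaf — visit elm.
  Visit ivy.
  At ivy: go right to mint.
    At mint: go left to fir.
      fir is a leaf — visit fir.
    Visit mint.
    At mint: no right child.
Visit rose.
At rose: go right to bay.
  At bay: no left child.
  Visit bay.
  At bay: go right to reed.
    At reed: no left child.
    Visit reed.
    At reed: go right to kale.
      kale is a leaf — visit kale.
Full in-order sequence: iris, elm, ivy, fir, mint, rose, bay, reed, kale.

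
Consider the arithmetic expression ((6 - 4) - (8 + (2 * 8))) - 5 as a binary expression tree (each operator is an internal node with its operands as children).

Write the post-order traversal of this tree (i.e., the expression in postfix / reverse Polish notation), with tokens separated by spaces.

Post-order on an expression tree gives postfix notation: for each operator, emit left operand, right operand, then the operator.

6 4 - 8 2 8 * + - 5 -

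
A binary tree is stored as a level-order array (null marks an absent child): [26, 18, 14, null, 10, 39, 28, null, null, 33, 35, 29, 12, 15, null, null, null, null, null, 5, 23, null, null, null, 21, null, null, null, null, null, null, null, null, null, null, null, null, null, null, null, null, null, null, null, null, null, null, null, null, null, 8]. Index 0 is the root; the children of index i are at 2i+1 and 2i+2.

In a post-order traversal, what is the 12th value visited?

15

Post-order visits the left subtree, then the right subtree, then the node.
At 26: go left to 18.
  At 18: no left child.
  At 18: go right to 10.
    At 10: go left to 33.
      At 33: go left to 5.
        5 is a leaf — visit 5.
      At 33: go right to 23.
        23 is a leaf — visit 23.
      Visit 33.
    At 10: go right to 35.
      35 is a leaf — visit 35.
    Visit 10.
  Visit 18.
At 26: go right to 14.
  At 14: go left to 39.
    At 39: go left to 29.
      At 29: no left child.
      At 29: go right to 21.
        At 21: no left child.
        At 21: go right to 8.
          8 is a leaf — visit 8.
        Visit 21.
      Visit 29.
    At 39: go right to 12.
      12 is a leaf — visit 12.
    Visit 39.
  At 14: go right to 28.
    At 28: go left to 15.
      15 is a leaf — visit 15.
    At 28: no right child.
    Visit 28.
  Visit 14.
Visit 26.
Full post-order sequence: 5, 23, 33, 35, 10, 18, 8, 21, 29, 12, 39, 15, 28, 14, 26.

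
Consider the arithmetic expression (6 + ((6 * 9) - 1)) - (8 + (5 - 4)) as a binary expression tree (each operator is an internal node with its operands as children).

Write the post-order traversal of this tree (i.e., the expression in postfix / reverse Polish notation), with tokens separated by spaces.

6 6 9 * 1 - + 8 5 4 - + -

Post-order on an expression tree gives postfix notation: for each operator, emit left operand, right operand, then the operator.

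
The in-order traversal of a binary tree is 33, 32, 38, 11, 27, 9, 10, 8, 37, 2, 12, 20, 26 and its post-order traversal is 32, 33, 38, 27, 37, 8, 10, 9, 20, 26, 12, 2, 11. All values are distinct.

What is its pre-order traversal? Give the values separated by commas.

11, 38, 33, 32, 2, 9, 27, 10, 8, 37, 12, 26, 20

The last element of post-order is the root; it splits in-order into left and right subtrees.
Root 11: left subtree has 3 nodes {33, 32, 38}, right has 9 {27, 9, 10, 8, 37, 2, 12, 20, 26}.
  Root 38: left subtree has 2 nodes {33, 32}, right has 0 { }.
    Root 33: left subtree has 0 nodes { }, right has 1 {32}.
  Root 2: left subtree has 5 nodes {27, 9, 10, 8, 37}, right has 3 {12, 20, 26}.
    Root 9: left subtree has 1 node {27}, right has 3 {10, 8, 37}.
      Root 10: left subtree has 0 nodes { }, right has 2 {8, 37}.
        Root 8: left subtree has 0 nodes { }, right has 1 {37}.
    Root 12: left subtree has 0 nodes { }, right has 2 {20, 26}.
      Root 26: left subtree has 1 node {20}, right has 0 { }.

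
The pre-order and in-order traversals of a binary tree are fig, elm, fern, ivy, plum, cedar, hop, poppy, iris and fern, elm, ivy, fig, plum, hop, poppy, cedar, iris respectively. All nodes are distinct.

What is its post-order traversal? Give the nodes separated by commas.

fern, ivy, elm, poppy, hop, iris, cedar, plum, fig

The first element of pre-order is the root; it splits in-order into left and right subtrees.
Root fig: left subtree has 3 nodes {fern, elm, ivy}, right has 5 {plum, hop, poppy, cedar, iris}.
  Root elm: left subtree has 1 node {fern}, right has 1 {ivy}.
  Root plum: left subtree has 0 nodes { }, right has 4 {hop, poppy, cedar, iris}.
    Root cedar: left subtree has 2 nodes {hop, poppy}, right has 1 {iris}.
      Root hop: left subtree has 0 nodes { }, right has 1 {poppy}.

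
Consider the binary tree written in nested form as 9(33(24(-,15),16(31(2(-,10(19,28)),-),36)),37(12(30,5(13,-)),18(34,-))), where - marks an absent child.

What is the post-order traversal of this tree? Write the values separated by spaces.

Post-order visits the left subtree, then the right subtree, then the node.
At 9: go left to 33.
  At 33: go left to 24.
    At 24: no left child.
    At 24: go right to 15.
      15 is a leaf — visit 15.
    Visit 24.
  At 33: go right to 16.
    At 16: go left to 31.
      At 31: go left to 2.
        At 2: no left child.
        At 2: go right to 10.
          At 10: go left to 19.
            19 is a leaf — visit 19.
          At 10: go right to 28.
            28 is a leaf — visit 28.
          Visit 10.
        Visit 2.
      At 31: no right child.
      Visit 31.
    At 16: go right to 36.
      36 is a leaf — visit 36.
    Visit 16.
  Visit 33.
At 9: go right to 37.
  At 37: go left to 12.
    At 12: go left to 30.
      30 is a leaf — visit 30.
    At 12: go right to 5.
      At 5: go left to 13.
        13 is a leaf — visit 13.
      At 5: no right child.
      Visit 5.
    Visit 12.
  At 37: go right to 18.
    At 18: go left to 34.
      34 is a leaf — visit 34.
    At 18: no right child.
    Visit 18.
  Visit 37.
Visit 9.

15 24 19 28 10 2 31 36 16 33 30 13 5 12 34 18 37 9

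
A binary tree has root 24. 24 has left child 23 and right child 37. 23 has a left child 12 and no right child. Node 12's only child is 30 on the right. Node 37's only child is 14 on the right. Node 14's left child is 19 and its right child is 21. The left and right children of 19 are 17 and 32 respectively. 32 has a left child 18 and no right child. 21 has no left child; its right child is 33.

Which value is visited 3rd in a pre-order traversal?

12

Pre-order visits the node, then its left subtree, then its right subtree.
Visit 24.
At 24: go left to 23.
  Visit 23.
  At 23: go left to 12.
    Visit 12.
    At 12: no left child.
    At 12: go right to 30.
      30 is a leaf — visit 30.
  At 23: no right child.
At 24: go right to 37.
  Visit 37.
  At 37: no left child.
  At 37: go right to 14.
    Visit 14.
    At 14: go left to 19.
      Visit 19.
      At 19: go left to 17.
        17 is a leaf — visit 17.
      At 19: go right to 32.
        Visit 32.
        At 32: go left to 18.
          18 is a leaf — visit 18.
        At 32: no right child.
    At 14: go right to 21.
      Visit 21.
      At 21: no left child.
      At 21: go right to 33.
        33 is a leaf — visit 33.
Full pre-order sequence: 24, 23, 12, 30, 37, 14, 19, 17, 32, 18, 21, 33.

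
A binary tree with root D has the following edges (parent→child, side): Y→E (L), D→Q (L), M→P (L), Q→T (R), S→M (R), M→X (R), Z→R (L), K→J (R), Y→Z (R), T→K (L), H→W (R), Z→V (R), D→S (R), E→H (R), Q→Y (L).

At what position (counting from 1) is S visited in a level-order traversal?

Level-order visits nodes level by level from the root, left to right within each level.
Level 0: D
Level 1: Q, S
Level 2: Y, T, M
Level 3: E, Z, K, P, X
Level 4: H, R, V, J
Level 5: W
Full level-order sequence: D, Q, S, Y, T, M, E, Z, K, P, X, H, R, V, J, W.

3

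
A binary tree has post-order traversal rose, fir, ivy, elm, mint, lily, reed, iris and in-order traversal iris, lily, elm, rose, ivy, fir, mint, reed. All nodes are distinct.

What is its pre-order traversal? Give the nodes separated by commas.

iris, reed, lily, mint, elm, ivy, rose, fir

The last element of post-order is the root; it splits in-order into left and right subtrees.
Root iris: left subtree has 0 nodes { }, right has 7 {lily, elm, rose, ivy, fir, mint, reed}.
  Root reed: left subtree has 6 nodes {lily, elm, rose, ivy, fir, mint}, right has 0 { }.
    Root lily: left subtree has 0 nodes { }, right has 5 {elm, rose, ivy, fir, mint}.
      Root mint: left subtree has 4 nodes {elm, rose, ivy, fir}, right has 0 { }.
        Root elm: left subtree has 0 nodes { }, right has 3 {rose, ivy, fir}.
          Root ivy: left subtree has 1 node {rose}, right has 1 {fir}.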